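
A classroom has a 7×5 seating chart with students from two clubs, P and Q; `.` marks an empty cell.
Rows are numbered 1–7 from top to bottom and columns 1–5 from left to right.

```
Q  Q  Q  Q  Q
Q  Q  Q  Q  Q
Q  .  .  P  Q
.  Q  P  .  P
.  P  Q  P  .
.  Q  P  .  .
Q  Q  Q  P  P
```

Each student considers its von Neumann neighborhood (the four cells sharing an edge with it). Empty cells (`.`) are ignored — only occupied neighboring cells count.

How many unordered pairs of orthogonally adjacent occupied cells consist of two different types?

13

Scan each occupied cell's neighbors to the right and below so each pair is counted once.
From row 1: 0 unlike of 9 pairs (running 0/9).
From row 2: 1 unlike of 7 pairs (running 1/16).
From row 3: 2 unlike of 2 pairs (running 3/18).
From row 4: 3 unlike of 3 pairs (running 6/21).
From row 5: 4 unlike of 4 pairs (running 10/25).
From row 6: 2 unlike of 3 pairs (running 12/28).
From row 7: 1 unlike of 4 pairs (running 13/32).
Total adjacent occupied pairs: 32; unlike-type pairs: 13.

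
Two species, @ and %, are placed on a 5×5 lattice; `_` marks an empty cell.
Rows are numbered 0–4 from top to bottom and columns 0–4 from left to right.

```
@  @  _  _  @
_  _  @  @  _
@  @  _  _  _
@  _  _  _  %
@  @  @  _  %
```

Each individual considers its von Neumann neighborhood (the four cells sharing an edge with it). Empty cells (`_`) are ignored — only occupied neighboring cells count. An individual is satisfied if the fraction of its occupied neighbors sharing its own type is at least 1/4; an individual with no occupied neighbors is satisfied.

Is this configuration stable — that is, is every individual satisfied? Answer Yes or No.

(0,0)@ 1/1 satisfied
(0,1)@ 1/1 satisfied
(0,4)@ 0/0 satisfied
(1,2)@ 1/1 satisfied
(1,3)@ 1/1 satisfied
(2,0)@ 2/2 satisfied
(2,1)@ 1/1 satisfied
(3,0)@ 2/2 satisfied
(3,4)% 1/1 satisfied
(4,0)@ 2/2 satisfied
(4,1)@ 2/2 satisfied
(4,2)@ 1/1 satisfied
(4,4)% 1/1 satisfied
All meet the threshold, so the configuration is stable.

Yes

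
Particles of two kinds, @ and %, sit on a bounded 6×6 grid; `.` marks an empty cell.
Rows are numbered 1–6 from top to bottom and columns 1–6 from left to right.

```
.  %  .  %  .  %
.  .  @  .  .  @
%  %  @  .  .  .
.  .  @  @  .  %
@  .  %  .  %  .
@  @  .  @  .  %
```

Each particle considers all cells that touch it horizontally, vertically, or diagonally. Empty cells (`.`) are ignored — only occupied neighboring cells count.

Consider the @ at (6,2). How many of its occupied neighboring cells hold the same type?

Occupied neighbors of (6,2): (5,1)=@, (5,3)=%, (6,1)=@.
Same type (@): 2 of 3.

2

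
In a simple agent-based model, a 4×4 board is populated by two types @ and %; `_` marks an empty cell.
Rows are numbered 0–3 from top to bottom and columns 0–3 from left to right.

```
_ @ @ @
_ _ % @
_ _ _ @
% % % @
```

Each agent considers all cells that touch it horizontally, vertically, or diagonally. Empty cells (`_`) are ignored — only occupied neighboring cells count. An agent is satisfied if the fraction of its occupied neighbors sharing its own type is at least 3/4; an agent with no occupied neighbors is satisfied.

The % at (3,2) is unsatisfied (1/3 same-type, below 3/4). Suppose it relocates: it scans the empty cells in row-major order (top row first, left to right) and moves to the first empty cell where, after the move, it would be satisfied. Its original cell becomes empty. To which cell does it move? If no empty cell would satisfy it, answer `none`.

(2,0)

Vacating (3,2). Empty cells in order:
  (0,0): 0/1 same-type → still unsatisfied.
  (1,0): 0/1 same-type → still unsatisfied.
  (1,1): 1/3 same-type → still unsatisfied.
  (2,0): 2/2 same-type → satisfied — stop here.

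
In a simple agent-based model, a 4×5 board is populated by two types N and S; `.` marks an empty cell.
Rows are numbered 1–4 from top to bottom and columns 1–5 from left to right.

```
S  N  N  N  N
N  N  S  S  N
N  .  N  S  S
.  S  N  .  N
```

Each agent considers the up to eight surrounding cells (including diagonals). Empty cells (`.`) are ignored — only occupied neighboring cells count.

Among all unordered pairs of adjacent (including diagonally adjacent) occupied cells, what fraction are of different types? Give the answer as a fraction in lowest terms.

11/20

Scan each occupied cell's neighbors to the right and below (and the two forward diagonals) so each pair is counted once.
From row 1: 9 unlike of 17 pairs (running 9/17).
From row 2: 6 unlike of 14 pairs (running 15/31).
From row 3: 6 unlike of 8 pairs (running 21/39).
From row 4: 1 unlike of 1 pairs (running 22/40).
Total adjacent occupied pairs: 40; unlike-type pairs: 22.
22/40 reduces to 11/20.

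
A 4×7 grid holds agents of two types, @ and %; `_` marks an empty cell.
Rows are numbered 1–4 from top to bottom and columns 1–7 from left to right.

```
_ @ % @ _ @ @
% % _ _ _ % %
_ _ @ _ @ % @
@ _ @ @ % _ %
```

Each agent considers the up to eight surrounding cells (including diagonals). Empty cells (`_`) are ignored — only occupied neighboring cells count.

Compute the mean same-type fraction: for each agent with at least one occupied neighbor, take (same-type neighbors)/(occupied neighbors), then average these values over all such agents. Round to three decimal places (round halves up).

0.406

Row 1: (1,2)@ 0/3 · (1,3)% 1/3 · (1,4)@ 0/1 · (1,6)@ 1/3 · (1,7)@ 1/3
Row 2: (2,1)% 1/2 · (2,2)% 2/4 · (2,6)% 2/6 · (2,7)% 2/5
Row 3: (3,3)@ 2/3 · (3,5)@ 1/4 · (3,6)% 4/6 · (3,7)@ 0/4
Row 4: (4,1)@ — no occupied neighbors · (4,3)@ 2/2 · (4,4)@ 3/4 · (4,5)% 1/3 · (4,7)% 1/2
Sum over 17 agents: 0/3 + 1/3 + 0/1 + 1/3 + 1/3 + 1/2 + 2/4 + 2/6 + 2/5 + 2/3 + 1/4 + 4/6 + 0/4 + 2/2 + 3/4 + 1/3 + 1/2 = 69/10; mean = 69/10 ÷ 17 = 69/170 = 0.405882… → 0.406.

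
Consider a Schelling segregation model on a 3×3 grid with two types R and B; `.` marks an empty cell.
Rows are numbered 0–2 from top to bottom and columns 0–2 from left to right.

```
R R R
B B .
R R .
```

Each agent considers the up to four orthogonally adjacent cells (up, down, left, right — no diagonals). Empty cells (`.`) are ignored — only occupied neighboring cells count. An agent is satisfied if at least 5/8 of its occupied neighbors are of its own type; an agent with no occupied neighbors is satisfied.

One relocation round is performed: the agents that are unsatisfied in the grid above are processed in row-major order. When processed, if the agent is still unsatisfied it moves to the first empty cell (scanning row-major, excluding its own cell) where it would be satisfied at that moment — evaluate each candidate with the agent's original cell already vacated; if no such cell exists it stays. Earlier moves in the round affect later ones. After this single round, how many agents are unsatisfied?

3

Initially unsatisfied (in order): (0,0), (1,0), (1,1), (2,0), (2,1).
  (0,0) → (2,2).
  (1,0): no empty cell satisfies it; stays.
  (1,1): no empty cell satisfies it; stays.
  (2,0) → (1,2).
  (2,1): no empty cell satisfies it; stays.
Resulting grid:
. R R
B B R
. R R
Unsatisfied now: (0,1), (1,1), (2,1).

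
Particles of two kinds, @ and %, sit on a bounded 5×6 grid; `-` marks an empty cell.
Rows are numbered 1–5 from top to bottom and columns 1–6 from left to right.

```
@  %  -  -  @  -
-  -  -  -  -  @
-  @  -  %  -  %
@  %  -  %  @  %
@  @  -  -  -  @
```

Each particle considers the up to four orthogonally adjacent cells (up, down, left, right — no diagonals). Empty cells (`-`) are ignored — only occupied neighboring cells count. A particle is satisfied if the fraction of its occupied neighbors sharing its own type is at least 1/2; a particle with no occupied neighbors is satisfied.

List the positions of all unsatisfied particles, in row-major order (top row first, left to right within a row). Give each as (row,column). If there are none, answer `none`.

(1,1), (1,2), (2,6), (3,2), (4,2), (4,5), (4,6), (5,6)

Row 1: (1,1)@ 0/1 unhappy · (1,2)% 0/1 unhappy · (1,5)@ 0/0 ok
Row 2: (2,6)@ 0/1 unhappy
Row 3: (3,2)@ 0/1 unhappy · (3,4)% 1/1 ok · (3,6)% 1/2 ok
Row 4: (4,1)@ 1/2 ok · (4,2)% 0/3 unhappy · (4,4)% 1/2 ok · (4,5)@ 0/2 unhappy · (4,6)% 1/3 unhappy
Row 5: (5,1)@ 2/2 ok · (5,2)@ 1/2 ok · (5,6)@ 0/1 unhappy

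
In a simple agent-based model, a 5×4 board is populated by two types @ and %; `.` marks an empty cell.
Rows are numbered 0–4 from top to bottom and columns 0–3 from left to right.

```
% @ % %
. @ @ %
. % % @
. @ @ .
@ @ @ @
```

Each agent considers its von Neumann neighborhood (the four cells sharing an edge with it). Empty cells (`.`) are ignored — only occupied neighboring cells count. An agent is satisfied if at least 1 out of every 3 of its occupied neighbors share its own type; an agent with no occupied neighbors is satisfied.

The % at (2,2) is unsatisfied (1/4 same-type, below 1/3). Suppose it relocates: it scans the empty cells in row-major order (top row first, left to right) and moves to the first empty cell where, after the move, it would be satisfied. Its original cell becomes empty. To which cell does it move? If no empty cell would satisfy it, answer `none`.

Vacating (2,2). Empty cells in order:
  (1,0): 1/2 same-type → satisfied — stop here.

(1,0)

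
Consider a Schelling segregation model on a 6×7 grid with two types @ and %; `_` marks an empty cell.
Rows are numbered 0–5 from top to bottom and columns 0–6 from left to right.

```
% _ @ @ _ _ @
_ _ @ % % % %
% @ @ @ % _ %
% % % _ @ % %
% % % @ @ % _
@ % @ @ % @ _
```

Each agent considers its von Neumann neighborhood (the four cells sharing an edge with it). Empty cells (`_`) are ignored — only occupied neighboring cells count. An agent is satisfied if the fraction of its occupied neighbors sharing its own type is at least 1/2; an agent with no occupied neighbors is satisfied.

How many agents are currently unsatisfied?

(0,0)% 0/0 ok
(0,2)@ 2/2 ok
(0,3)@ 1/2 ok
(0,6)@ 0/1 unhappy
(1,2)@ 2/3 ok
(1,3)% 1/4 unhappy
(1,4)% 3/3 ok
(1,5)% 2/2 ok
(1,6)% 2/3 ok
(2,0)% 1/2 ok
(2,1)@ 1/3 unhappy
(2,2)@ 3/4 ok
(2,3)@ 1/3 unhappy
(2,4)% 1/3 unhappy
(2,6)% 2/2 ok
(3,0)% 3/3 ok
(3,1)% 3/4 ok
(3,2)% 2/3 ok
(3,4)@ 1/3 unhappy
(3,5)% 2/3 ok
(3,6)% 2/2 ok
(4,0)% 2/3 ok
(4,1)% 4/4 ok
(4,2)% 2/4 ok
(4,3)@ 2/3 ok
(4,4)@ 2/4 ok
(4,5)% 1/3 unhappy
(5,0)@ 0/2 unhappy
(5,1)% 1/3 unhappy
(5,2)@ 1/3 unhappy
(5,3)@ 2/3 ok
(5,4)% 0/3 unhappy
(5,5)@ 0/2 unhappy
Unsatisfied: (0,6), (1,3), (2,1), (2,3), (2,4), (3,4), (4,5), (5,0), (5,1), (5,2), (5,4), (5,5) — 12 in total.

12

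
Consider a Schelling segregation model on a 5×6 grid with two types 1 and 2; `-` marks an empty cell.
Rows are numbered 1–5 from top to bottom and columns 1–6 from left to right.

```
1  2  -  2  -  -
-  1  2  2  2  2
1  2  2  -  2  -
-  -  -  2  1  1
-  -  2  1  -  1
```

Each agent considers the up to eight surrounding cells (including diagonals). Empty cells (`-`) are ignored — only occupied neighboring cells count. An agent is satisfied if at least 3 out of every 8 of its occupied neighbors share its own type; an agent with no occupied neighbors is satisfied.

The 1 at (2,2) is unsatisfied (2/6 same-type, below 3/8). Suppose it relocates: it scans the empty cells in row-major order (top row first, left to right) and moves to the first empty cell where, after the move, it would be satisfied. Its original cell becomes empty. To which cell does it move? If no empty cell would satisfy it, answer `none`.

(2,1)

Vacating (2,2). Empty cells in order:
  (1,3): 0/4 same-type → still unsatisfied.
  (1,5): 0/4 same-type → still unsatisfied.
  (1,6): 0/2 same-type → still unsatisfied.
  (2,1): 2/4 same-type → satisfied — stop here.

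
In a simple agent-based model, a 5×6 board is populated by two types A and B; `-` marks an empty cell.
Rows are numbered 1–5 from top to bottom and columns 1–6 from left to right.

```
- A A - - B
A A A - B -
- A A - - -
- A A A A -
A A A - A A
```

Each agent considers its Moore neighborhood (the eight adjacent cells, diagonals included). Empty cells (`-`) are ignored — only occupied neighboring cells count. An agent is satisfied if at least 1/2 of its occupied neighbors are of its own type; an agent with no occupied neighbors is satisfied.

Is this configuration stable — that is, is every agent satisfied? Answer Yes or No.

Yes

(1,2)A 4/4 satisfied
(1,3)A 3/3 satisfied
(1,6)B 1/1 satisfied
(2,1)A 3/3 satisfied
(2,2)A 6/6 satisfied
(2,3)A 5/5 satisfied
(2,5)B 1/1 satisfied
(3,2)A 6/6 satisfied
(3,3)A 6/6 satisfied
(4,2)A 6/6 satisfied
(4,3)A 6/6 satisfied
(4,4)A 5/5 satisfied
(4,5)A 3/3 satisfied
(5,1)A 2/2 satisfied
(5,2)A 4/4 satisfied
(5,3)A 4/4 satisfied
(5,5)A 3/3 satisfied
(5,6)A 2/2 satisfied
All meet the threshold, so the configuration is stable.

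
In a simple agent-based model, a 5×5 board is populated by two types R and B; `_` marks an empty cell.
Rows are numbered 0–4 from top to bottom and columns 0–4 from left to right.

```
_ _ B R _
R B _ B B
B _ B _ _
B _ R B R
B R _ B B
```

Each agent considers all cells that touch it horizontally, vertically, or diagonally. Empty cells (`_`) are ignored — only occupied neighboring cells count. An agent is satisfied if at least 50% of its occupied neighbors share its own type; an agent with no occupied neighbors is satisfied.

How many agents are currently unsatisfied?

5

Row 0: (0,2)B 2/3 ok · (0,3)R 0/3 unhappy
Row 1: (1,0)R 0/2 unhappy · (1,1)B 3/4 ok · (1,3)B 3/4 ok · (1,4)B 1/2 ok
Row 2: (2,0)B 2/3 ok · (2,2)B 3/4 ok
Row 3: (3,0)B 2/3 ok · (3,2)R 1/4 unhappy · (3,3)B 3/5 ok · (3,4)R 0/3 unhappy
Row 4: (4,0)B 1/2 ok · (4,1)R 1/3 unhappy · (4,3)B 2/4 ok · (4,4)B 2/3 ok
Unsatisfied: (0,3), (1,0), (3,2), (3,4), (4,1) — 5 in total.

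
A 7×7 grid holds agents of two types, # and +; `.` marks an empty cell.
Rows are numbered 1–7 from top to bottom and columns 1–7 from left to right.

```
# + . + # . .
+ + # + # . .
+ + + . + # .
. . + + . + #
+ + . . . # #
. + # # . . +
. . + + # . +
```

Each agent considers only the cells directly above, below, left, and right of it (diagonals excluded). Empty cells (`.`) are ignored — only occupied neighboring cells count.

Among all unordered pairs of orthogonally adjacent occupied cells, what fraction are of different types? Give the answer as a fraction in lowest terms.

1/2

Scan each occupied cell's neighbors to the right and below so each pair is counted once.
From row 1: 3 unlike of 6 pairs (running 3/6).
From row 2: 5 unlike of 8 pairs (running 8/14).
From row 3: 2 unlike of 5 pairs (running 10/19).
From row 4: 2 unlike of 4 pairs (running 12/23).
From row 5: 1 unlike of 4 pairs (running 13/27).
From row 6: 3 unlike of 5 pairs (running 16/32).
From row 7: 1 unlike of 2 pairs (running 17/34).
Total adjacent occupied pairs: 34; unlike-type pairs: 17.
17/34 reduces to 1/2.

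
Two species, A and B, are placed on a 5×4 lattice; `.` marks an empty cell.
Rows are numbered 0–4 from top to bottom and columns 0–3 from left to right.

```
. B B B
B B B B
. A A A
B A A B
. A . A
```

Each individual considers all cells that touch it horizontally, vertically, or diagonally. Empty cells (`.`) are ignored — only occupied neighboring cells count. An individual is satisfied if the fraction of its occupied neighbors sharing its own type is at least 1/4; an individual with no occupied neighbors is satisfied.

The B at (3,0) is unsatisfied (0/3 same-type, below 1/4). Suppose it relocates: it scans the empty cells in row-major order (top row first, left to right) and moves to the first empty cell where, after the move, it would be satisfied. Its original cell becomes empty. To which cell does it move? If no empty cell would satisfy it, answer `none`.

Vacating (3,0). Empty cells in order:
  (0,0): 3/3 same-type → satisfied — stop here.

(0,0)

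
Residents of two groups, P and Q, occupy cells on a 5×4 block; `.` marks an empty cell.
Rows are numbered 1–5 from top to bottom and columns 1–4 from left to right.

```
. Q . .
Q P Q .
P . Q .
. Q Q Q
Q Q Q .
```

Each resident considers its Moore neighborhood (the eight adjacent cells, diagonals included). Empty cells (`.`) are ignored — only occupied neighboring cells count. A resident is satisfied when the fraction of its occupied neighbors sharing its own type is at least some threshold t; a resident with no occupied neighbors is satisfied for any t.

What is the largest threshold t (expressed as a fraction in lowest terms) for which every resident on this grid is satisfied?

1/5

Row 1: (1,2)Q 2/3
Row 2: (2,1)Q 1/3 · (2,2)P 1/5 · (2,3)Q 2/3
Row 3: (3,1)P 1/3 · (3,3)Q 4/5
Row 4: (4,2)Q 5/6 · (4,3)Q 5/5 · (4,4)Q 3/3
Row 5: (5,1)Q 2/2 · (5,2)Q 4/4 · (5,3)Q 4/4
The smallest same-type fraction is 1/5 at (2,2), which reduces to 1/5. Any threshold above that leaves this resident unsatisfied.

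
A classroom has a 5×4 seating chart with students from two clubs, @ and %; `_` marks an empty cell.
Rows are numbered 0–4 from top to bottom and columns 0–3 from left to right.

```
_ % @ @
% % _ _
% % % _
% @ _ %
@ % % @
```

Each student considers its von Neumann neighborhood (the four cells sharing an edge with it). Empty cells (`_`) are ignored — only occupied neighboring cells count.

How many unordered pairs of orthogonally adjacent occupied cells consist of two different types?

8

Scan each occupied cell's neighbors to the right and below so each pair is counted once.
From row 0: 1 unlike of 3 pairs (running 1/3).
From row 1: 0 unlike of 3 pairs (running 1/6).
From row 2: 1 unlike of 4 pairs (running 2/10).
From row 3: 4 unlike of 4 pairs (running 6/14).
From row 4: 2 unlike of 3 pairs (running 8/17).
Total adjacent occupied pairs: 17; unlike-type pairs: 8.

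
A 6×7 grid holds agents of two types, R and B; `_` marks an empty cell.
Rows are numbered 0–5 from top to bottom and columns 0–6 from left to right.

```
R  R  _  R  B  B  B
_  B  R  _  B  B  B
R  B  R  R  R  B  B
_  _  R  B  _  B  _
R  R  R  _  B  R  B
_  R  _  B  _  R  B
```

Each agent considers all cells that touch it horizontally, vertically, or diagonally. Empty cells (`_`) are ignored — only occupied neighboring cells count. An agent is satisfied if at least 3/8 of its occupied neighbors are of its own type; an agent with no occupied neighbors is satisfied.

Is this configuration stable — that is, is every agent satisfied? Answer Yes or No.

Row 0: (0,0)R 1/2 ✓ · (0,1)R 2/3 ✓ · (0,3)R 1/3 ✗ · (0,4)B 3/4 ✓ · (0,5)B 5/5 ✓ · (0,6)B 3/3 ✓
Row 1: (1,1)B 1/6 ✗ · (1,2)R 4/6 ✓ · (1,4)B 4/7 ✓ · (1,5)B 7/8 ✓ · (1,6)B 5/5 ✓
Row 2: (2,0)R 0/2 ✗ · (2,1)B 1/5 ✗ · (2,2)R 3/6 ✓ · (2,3)R 4/6 ✓ · (2,4)R 1/6 ✗ · (2,5)B 5/6 ✓ · (2,6)B 4/4 ✓
Row 3: (3,2)R 4/6 ✓ · (3,3)B 1/6 ✗ · (3,5)B 4/6 ✓
Row 4: (4,0)R 2/2 ✓ · (4,1)R 4/4 ✓ · (4,2)R 3/5 ✓ · (4,4)B 3/5 ✓ · (4,5)R 1/5 ✗ · (4,6)B 2/4 ✓
Row 5: (5,1)R 3/3 ✓ · (5,3)B 1/2 ✓ · (5,5)R 1/4 ✗ · (5,6)B 1/3 ✗
For instance (0,3) has only 1/3 same-type neighbors, below 3/8.

No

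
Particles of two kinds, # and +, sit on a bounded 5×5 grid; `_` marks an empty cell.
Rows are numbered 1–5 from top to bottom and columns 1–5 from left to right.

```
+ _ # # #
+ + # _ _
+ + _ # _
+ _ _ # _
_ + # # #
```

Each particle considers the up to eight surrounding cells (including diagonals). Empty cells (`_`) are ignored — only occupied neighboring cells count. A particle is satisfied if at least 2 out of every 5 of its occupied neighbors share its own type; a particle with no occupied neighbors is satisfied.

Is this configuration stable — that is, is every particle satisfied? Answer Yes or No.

Yes

(1,1)+ 2/2 ok
(1,3)# 2/3 ok
(1,4)# 3/3 ok
(1,5)# 1/1 ok
(2,1)+ 4/4 ok
(2,2)+ 4/6 ok
(2,3)# 3/5 ok
(3,1)+ 4/4 ok
(3,2)+ 4/5 ok
(3,4)# 2/2 ok
(4,1)+ 3/3 ok
(4,4)# 4/4 ok
(5,2)+ 1/2 ok
(5,3)# 2/3 ok
(5,4)# 3/3 ok
(5,5)# 2/2 ok
All meet the threshold, so the configuration is stable.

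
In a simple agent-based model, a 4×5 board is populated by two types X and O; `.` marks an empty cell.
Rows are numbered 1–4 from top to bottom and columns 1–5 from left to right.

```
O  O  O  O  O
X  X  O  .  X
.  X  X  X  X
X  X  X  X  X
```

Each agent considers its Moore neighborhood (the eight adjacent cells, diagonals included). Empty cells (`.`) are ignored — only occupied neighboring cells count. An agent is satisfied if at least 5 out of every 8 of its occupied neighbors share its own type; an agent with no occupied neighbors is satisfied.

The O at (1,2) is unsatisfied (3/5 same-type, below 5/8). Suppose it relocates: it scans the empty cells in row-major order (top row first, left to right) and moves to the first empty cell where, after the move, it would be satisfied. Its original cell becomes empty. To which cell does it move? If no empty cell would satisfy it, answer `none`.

Vacating (1,2). Empty cells in order:
  (2,4): 4/8 same-type → still unsatisfied.
  (3,1): 0/5 same-type → still unsatisfied.

none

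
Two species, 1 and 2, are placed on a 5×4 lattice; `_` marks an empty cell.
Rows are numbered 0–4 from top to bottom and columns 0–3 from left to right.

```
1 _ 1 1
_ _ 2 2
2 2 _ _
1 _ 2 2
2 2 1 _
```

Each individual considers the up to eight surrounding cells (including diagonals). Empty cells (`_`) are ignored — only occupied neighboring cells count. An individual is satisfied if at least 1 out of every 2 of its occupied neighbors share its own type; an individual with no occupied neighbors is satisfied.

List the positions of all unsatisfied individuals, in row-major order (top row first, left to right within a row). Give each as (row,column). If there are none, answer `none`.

(0,0)1 0/0 ✓
(0,2)1 1/3 ✗
(0,3)1 1/3 ✗
(1,2)2 2/4 ✓
(1,3)2 1/3 ✗
(2,0)2 1/2 ✓
(2,1)2 3/4 ✓
(3,0)1 0/4 ✗
(3,2)2 3/4 ✓
(3,3)2 1/2 ✓
(4,0)2 1/2 ✓
(4,1)2 2/4 ✓
(4,2)1 0/3 ✗

(0,2), (0,3), (1,3), (3,0), (4,2)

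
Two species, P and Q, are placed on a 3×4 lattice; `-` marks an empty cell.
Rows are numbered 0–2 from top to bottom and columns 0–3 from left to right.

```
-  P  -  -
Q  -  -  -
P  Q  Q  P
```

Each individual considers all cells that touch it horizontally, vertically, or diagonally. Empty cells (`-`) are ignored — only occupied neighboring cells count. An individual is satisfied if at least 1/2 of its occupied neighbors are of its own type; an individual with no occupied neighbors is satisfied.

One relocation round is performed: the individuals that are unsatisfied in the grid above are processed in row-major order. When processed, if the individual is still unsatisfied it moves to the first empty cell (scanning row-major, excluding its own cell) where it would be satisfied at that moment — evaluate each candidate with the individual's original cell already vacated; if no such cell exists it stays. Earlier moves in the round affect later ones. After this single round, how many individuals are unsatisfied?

Initially unsatisfied (in order): (0,1), (1,0), (2,0), (2,3).
  (0,1) → (0,2).
  (1,0): now satisfied by earlier moves; stays.
  (2,0) → (0,1).
  (2,3) → (0,0).
Resulting grid:
P P P -
Q - - -
- Q Q -
Unsatisfied now: (1,0).

1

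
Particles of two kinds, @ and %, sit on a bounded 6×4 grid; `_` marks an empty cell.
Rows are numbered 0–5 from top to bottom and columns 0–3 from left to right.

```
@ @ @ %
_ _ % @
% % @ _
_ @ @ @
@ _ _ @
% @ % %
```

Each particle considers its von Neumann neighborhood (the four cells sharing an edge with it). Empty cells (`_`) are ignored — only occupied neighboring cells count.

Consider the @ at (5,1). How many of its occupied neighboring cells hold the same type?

0

Occupied neighbors of (5,1): (5,0)=%, (5,2)=%.
Same type (@): 0 of 2.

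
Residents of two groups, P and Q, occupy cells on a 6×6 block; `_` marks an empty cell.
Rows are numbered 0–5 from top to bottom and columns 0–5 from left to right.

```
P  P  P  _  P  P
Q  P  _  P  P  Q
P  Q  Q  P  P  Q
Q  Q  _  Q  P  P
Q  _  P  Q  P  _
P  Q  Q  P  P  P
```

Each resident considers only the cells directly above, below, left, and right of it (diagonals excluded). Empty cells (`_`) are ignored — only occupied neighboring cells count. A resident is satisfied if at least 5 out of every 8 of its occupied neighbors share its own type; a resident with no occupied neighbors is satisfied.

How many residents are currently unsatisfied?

Row 0: (0,0)P 1/2 ✗ · (0,1)P 3/3 ✓ · (0,2)P 1/1 ✓ · (0,4)P 2/2 ✓ · (0,5)P 1/2 ✗
Row 1: (1,0)Q 0/3 ✗ · (1,1)P 1/3 ✗ · (1,3)P 2/2 ✓ · (1,4)P 3/4 ✓ · (1,5)Q 1/3 ✗
Row 2: (2,0)P 0/3 ✗ · (2,1)Q 2/4 ✗ · (2,2)Q 1/2 ✗ · (2,3)P 2/4 ✗ · (2,4)P 3/4 ✓ · (2,5)Q 1/3 ✗
Row 3: (3,0)Q 2/3 ✓ · (3,1)Q 2/2 ✓ · (3,3)Q 1/3 ✗ · (3,4)P 3/4 ✓ · (3,5)P 1/2 ✗
Row 4: (4,0)Q 1/2 ✗ · (4,2)P 0/2 ✗ · (4,3)Q 1/4 ✗ · (4,4)P 2/3 ✓
Row 5: (5,0)P 0/2 ✗ · (5,1)Q 1/2 ✗ · (5,2)Q 1/3 ✗ · (5,3)P 1/3 ✗ · (5,4)P 3/3 ✓ · (5,5)P 1/1 ✓
Unsatisfied: (0,0), (0,5), (1,0), (1,1), (1,5), (2,0), (2,1), (2,2), (2,3), (2,5), (3,3), (3,5), (4,0), (4,2), (4,3), (5,0), (5,1), (5,2), (5,3) — 19 in total.

19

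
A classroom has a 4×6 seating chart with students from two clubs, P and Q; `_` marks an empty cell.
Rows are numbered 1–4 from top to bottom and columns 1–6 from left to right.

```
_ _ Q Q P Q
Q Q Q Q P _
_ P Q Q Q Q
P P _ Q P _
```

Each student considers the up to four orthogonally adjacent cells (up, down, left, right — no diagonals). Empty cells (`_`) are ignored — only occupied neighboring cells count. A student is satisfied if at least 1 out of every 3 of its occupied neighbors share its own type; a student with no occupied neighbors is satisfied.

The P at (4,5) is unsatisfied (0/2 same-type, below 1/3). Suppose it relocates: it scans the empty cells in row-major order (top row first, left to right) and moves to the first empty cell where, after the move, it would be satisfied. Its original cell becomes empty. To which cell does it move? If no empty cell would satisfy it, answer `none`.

(2,6)

Vacating (4,5). Empty cells in order:
  (1,1): 0/1 same-type → still unsatisfied.
  (1,2): 0/2 same-type → still unsatisfied.
  (2,6): 1/3 same-type → satisfied — stop here.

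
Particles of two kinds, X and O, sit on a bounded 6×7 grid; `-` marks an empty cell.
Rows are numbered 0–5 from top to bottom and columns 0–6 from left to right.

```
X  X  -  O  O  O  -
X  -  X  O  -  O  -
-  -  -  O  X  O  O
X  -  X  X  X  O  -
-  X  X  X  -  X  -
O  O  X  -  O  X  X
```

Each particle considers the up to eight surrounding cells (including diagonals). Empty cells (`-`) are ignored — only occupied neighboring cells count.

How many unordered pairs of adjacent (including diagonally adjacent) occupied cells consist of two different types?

21

Scan each occupied cell's neighbors to the right and below (and the two forward diagonals) so each pair is counted once.
From row 0: 1 unlike of 11 pairs (running 1/11).
From row 1: 4 unlike of 7 pairs (running 5/18).
From row 2: 7 unlike of 12 pairs (running 12/30).
From row 3: 2 unlike of 12 pairs (running 14/42).
From row 4: 5 unlike of 12 pairs (running 19/54).
From row 5: 2 unlike of 4 pairs (running 21/58).
Total adjacent occupied pairs: 58; unlike-type pairs: 21.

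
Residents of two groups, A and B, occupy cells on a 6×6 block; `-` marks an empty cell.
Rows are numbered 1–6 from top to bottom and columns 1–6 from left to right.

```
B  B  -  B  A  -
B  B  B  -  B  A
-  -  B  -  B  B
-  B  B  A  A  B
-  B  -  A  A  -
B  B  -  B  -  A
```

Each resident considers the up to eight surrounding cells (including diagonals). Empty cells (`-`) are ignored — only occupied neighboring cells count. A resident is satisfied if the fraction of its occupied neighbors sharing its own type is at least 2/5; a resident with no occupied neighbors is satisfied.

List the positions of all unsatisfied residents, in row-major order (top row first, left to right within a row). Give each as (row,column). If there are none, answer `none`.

(1,5), (2,6), (6,4)

Row 1: (1,1)B 3/3 satisfied · (1,2)B 4/4 satisfied · (1,4)B 2/3 satisfied · (1,5)A 1/3 not
Row 2: (2,1)B 3/3 satisfied · (2,2)B 5/5 satisfied · (2,3)B 4/4 satisfied · (2,5)B 3/5 satisfied · (2,6)A 1/4 not
Row 3: (3,3)B 4/5 satisfied · (3,5)B 3/6 satisfied · (3,6)B 3/5 satisfied
Row 4: (4,2)B 3/3 satisfied · (4,3)B 3/5 satisfied · (4,4)A 3/6 satisfied · (4,5)A 3/6 satisfied · (4,6)B 2/4 satisfied
Row 5: (5,2)B 4/4 satisfied · (5,4)A 3/5 satisfied · (5,5)A 4/6 satisfied
Row 6: (6,1)B 2/2 satisfied · (6,2)B 2/2 satisfied · (6,4)B 0/2 not · (6,6)A 1/1 satisfied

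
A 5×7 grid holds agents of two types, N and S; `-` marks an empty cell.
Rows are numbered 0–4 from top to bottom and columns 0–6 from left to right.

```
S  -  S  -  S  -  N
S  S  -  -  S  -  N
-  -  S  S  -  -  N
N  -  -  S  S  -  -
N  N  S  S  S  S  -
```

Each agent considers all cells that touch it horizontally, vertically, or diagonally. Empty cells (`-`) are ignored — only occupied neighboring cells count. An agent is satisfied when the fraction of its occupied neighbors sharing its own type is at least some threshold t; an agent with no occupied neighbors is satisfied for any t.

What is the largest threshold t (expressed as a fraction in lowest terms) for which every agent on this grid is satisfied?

(0,0)S 2/2
(0,2)S 1/1
(0,4)S 1/1
(0,6)N 1/1
(1,0)S 2/2
(1,1)S 4/4
(1,4)S 2/2
(1,6)N 2/2
(2,2)S 3/3
(2,3)S 4/4
(2,6)N 1/1
(3,0)N 2/2
(3,3)S 6/6
(3,4)S 5/5
(4,0)N 2/2
(4,1)N 2/3
(4,2)S 2/3
(4,3)S 4/4
(4,4)S 4/4
(4,5)S 2/2
The smallest same-type fraction is 2/3 at (4,1), which reduces to 2/3. Any threshold above that leaves this agent unsatisfied.

2/3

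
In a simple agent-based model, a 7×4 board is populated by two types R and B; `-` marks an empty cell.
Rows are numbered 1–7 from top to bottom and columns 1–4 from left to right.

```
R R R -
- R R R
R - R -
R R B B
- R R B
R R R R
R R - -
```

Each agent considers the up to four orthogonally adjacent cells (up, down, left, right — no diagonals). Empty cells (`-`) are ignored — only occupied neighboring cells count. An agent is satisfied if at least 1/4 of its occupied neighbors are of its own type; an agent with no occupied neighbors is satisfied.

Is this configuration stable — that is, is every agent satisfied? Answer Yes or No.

Row 1: (1,1)R 1/1 ok · (1,2)R 3/3 ok · (1,3)R 2/2 ok
Row 2: (2,2)R 2/2 ok · (2,3)R 4/4 ok · (2,4)R 1/1 ok
Row 3: (3,1)R 1/1 ok · (3,3)R 1/2 ok
Row 4: (4,1)R 2/2 ok · (4,2)R 2/3 ok · (4,3)B 1/4 ok · (4,4)B 2/2 ok
Row 5: (5,2)R 3/3 ok · (5,3)R 2/4 ok · (5,4)B 1/3 ok
Row 6: (6,1)R 2/2 ok · (6,2)R 4/4 ok · (6,3)R 3/3 ok · (6,4)R 1/2 ok
Row 7: (7,1)R 2/2 ok · (7,2)R 2/2 ok
All meet the threshold, so the configuration is stable.

Yes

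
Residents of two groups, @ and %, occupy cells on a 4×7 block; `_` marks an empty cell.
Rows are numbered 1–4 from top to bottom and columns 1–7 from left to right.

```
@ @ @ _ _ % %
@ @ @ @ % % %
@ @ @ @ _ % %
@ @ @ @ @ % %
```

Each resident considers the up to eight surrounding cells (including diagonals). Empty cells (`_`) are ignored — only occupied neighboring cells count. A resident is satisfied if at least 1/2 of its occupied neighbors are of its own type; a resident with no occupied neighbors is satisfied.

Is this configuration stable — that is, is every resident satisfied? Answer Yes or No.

Row 1: (1,1)@ 3/3 satisfied · (1,2)@ 5/5 satisfied · (1,3)@ 4/4 satisfied · (1,6)% 4/4 satisfied · (1,7)% 3/3 satisfied
Row 2: (2,1)@ 5/5 satisfied · (2,2)@ 8/8 satisfied · (2,3)@ 7/7 satisfied · (2,4)@ 4/5 satisfied · (2,5)% 3/5 satisfied · (2,6)% 6/6 satisfied · (2,7)% 5/5 satisfied
Row 3: (3,1)@ 5/5 satisfied · (3,2)@ 8/8 satisfied · (3,3)@ 8/8 satisfied · (3,4)@ 6/7 satisfied · (3,6)% 6/7 satisfied · (3,7)% 5/5 satisfied
Row 4: (4,1)@ 3/3 satisfied · (4,2)@ 5/5 satisfied · (4,3)@ 5/5 satisfied · (4,4)@ 4/4 satisfied · (4,5)@ 2/4 satisfied · (4,6)% 3/4 satisfied · (4,7)% 3/3 satisfied
All meet the threshold, so the configuration is stable.

Yes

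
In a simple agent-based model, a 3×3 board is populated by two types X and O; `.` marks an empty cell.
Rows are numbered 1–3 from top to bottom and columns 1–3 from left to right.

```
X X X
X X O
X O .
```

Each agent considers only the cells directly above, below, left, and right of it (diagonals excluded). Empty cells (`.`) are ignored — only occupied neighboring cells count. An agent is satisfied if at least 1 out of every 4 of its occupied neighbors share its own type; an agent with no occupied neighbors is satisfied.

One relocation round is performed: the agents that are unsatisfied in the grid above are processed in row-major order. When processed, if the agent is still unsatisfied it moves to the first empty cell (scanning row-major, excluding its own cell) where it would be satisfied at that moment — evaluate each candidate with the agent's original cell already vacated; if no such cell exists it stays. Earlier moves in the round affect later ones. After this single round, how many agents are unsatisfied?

Initially unsatisfied (in order): (2,3), (3,2).
  (2,3) → (3,3).
  (3,2): now satisfied by earlier moves; stays.
Resulting grid:
X X X
X X .
X O O
All satisfied now.

0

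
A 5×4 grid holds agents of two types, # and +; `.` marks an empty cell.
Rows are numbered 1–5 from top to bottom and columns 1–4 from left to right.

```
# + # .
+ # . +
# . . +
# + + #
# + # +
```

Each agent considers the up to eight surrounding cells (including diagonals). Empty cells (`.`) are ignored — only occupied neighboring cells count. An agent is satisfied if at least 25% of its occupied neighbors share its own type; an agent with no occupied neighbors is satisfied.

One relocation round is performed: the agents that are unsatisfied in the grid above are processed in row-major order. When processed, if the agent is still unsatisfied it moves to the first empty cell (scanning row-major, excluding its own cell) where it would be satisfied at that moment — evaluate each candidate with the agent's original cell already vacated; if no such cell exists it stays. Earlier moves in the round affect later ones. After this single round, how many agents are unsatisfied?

1

Initially unsatisfied (in order): (5,3).
  (5,3) → (1,4).
Resulting grid:
# + # #
+ # . +
# . . +
# + + #
# + . +
Unsatisfied now: (4,4).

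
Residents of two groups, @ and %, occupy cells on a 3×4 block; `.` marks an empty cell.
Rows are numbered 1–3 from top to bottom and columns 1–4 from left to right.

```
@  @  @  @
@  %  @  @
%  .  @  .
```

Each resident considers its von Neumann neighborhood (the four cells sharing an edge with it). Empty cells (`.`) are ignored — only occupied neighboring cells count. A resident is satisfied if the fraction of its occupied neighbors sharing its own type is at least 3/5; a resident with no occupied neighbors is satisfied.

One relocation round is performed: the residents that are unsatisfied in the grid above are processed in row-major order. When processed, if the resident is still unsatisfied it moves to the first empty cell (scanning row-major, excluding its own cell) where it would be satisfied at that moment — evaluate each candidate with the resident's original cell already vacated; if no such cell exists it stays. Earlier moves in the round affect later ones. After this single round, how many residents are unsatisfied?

1

Initially unsatisfied (in order): (2,1), (2,2), (3,1).
  (2,1) → (3,4).
  (2,2): no empty cell satisfies it; stays.
  (3,1): now satisfied by earlier moves; stays.
Resulting grid:
@ @ @ @
. % @ @
% . @ @
Unsatisfied now: (2,2).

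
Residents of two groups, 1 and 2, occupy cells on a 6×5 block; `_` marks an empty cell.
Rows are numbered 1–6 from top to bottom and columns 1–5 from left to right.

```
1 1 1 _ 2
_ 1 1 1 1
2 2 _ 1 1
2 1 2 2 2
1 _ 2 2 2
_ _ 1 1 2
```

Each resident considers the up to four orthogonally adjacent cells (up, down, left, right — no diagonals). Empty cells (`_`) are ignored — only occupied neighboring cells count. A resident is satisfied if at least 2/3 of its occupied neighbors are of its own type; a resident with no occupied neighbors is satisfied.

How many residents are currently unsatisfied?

8

(1,1)1 1/1 satisfied
(1,2)1 3/3 satisfied
(1,3)1 2/2 satisfied
(1,5)2 0/1 not
(2,2)1 2/3 satisfied
(2,3)1 3/3 satisfied
(2,4)1 3/3 satisfied
(2,5)1 2/3 satisfied
(3,1)2 2/2 satisfied
(3,2)2 1/3 not
(3,4)1 2/3 satisfied
(3,5)1 2/3 satisfied
(4,1)2 1/3 not
(4,2)1 0/3 not
(4,3)2 2/3 satisfied
(4,4)2 3/4 satisfied
(4,5)2 2/3 satisfied
(5,1)1 0/1 not
(5,3)2 2/3 satisfied
(5,4)2 3/4 satisfied
(5,5)2 3/3 satisfied
(6,3)1 1/2 not
(6,4)1 1/3 not
(6,5)2 1/2 not
Unsatisfied: (1,5), (3,2), (4,1), (4,2), (5,1), (6,3), (6,4), (6,5) — 8 in total.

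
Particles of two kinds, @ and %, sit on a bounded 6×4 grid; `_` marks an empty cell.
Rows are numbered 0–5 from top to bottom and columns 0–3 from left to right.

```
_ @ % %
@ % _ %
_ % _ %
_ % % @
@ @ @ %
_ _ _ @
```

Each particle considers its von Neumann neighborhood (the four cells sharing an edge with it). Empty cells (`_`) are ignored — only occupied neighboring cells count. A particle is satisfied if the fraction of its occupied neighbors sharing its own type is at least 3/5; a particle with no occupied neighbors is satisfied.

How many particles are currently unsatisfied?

10

Row 0: (0,1)@ 0/2 unhappy · (0,2)% 1/2 unhappy · (0,3)% 2/2 ok
Row 1: (1,0)@ 0/1 unhappy · (1,1)% 1/3 unhappy · (1,3)% 2/2 ok
Row 2: (2,1)% 2/2 ok · (2,3)% 1/2 unhappy
Row 3: (3,1)% 2/3 ok · (3,2)% 1/3 unhappy · (3,3)@ 0/3 unhappy
Row 4: (4,0)@ 1/1 ok · (4,1)@ 2/3 ok · (4,2)@ 1/3 unhappy · (4,3)% 0/3 unhappy
Row 5: (5,3)@ 0/1 unhappy
Unsatisfied: (0,1), (0,2), (1,0), (1,1), (2,3), (3,2), (3,3), (4,2), (4,3), (5,3) — 10 in total.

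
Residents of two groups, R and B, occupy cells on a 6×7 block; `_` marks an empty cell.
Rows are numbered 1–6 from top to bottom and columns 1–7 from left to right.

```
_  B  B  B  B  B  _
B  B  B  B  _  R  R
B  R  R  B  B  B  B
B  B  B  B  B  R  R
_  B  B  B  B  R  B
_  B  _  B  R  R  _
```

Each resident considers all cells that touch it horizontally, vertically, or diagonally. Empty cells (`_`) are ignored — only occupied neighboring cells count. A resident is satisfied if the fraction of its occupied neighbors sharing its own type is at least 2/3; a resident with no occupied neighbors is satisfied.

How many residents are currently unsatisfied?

14

Row 1: (1,2)B 4/4 ok · (1,3)B 5/5 ok · (1,4)B 4/4 ok · (1,5)B 3/4 ok · (1,6)B 1/3 unhappy
Row 2: (2,1)B 3/4 ok · (2,2)B 5/7 ok · (2,3)B 6/8 ok · (2,4)B 6/7 ok · (2,6)R 1/6 unhappy · (2,7)R 1/4 unhappy
Row 3: (3,1)B 4/5 ok · (3,2)R 1/8 unhappy · (3,3)R 1/8 unhappy · (3,4)B 6/7 ok · (3,5)B 5/7 ok · (3,6)B 3/7 unhappy · (3,7)B 1/5 unhappy
Row 4: (4,1)B 3/4 ok · (4,2)B 5/7 ok · (4,3)B 6/8 ok · (4,4)B 7/8 ok · (4,5)B 6/8 ok · (4,6)R 2/8 unhappy · (4,7)R 2/5 unhappy
Row 5: (5,2)B 5/5 ok · (5,3)B 7/7 ok · (5,4)B 6/7 ok · (5,5)B 4/8 unhappy · (5,6)R 4/7 unhappy · (5,7)B 0/4 unhappy
Row 6: (6,2)B 2/2 ok · (6,4)B 3/4 ok · (6,5)R 2/5 unhappy · (6,6)R 2/4 unhappy
Unsatisfied: (1,6), (2,6), (2,7), (3,2), (3,3), (3,6), (3,7), (4,6), (4,7), (5,5), (5,6), (5,7), (6,5), (6,6) — 14 in total.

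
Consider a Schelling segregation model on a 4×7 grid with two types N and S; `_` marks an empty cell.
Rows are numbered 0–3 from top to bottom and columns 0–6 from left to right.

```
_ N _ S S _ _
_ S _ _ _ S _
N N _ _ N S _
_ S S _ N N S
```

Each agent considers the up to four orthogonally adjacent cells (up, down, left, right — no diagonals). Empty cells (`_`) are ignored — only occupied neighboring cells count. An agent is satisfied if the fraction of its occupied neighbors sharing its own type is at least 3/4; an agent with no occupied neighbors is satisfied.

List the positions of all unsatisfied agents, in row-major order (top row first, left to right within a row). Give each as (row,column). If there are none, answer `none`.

(0,1)N 0/1 unhappy
(0,3)S 1/1 ok
(0,4)S 1/1 ok
(1,1)S 0/2 unhappy
(1,5)S 1/1 ok
(2,0)N 1/1 ok
(2,1)N 1/3 unhappy
(2,4)N 1/2 unhappy
(2,5)S 1/3 unhappy
(3,1)S 1/2 unhappy
(3,2)S 1/1 ok
(3,4)N 2/2 ok
(3,5)N 1/3 unhappy
(3,6)S 0/1 unhappy

(0,1), (1,1), (2,1), (2,4), (2,5), (3,1), (3,5), (3,6)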